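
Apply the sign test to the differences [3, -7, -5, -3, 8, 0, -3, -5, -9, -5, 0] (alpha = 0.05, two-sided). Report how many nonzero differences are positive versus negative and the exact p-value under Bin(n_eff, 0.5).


Step 1: Discard zero differences. Original n = 11; n_eff = number of nonzero differences = 9.
Nonzero differences (with sign): +3, -7, -5, -3, +8, -3, -5, -9, -5
Step 2: Count signs: positive = 2, negative = 7.
Step 3: Under H0: P(positive) = 0.5, so the number of positives S ~ Bin(9, 0.5).
Step 4: Two-sided exact p-value = sum of Bin(9,0.5) probabilities at or below the observed probability = 0.179688.
Step 5: alpha = 0.05. fail to reject H0.

n_eff = 9, pos = 2, neg = 7, p = 0.179688, fail to reject H0.


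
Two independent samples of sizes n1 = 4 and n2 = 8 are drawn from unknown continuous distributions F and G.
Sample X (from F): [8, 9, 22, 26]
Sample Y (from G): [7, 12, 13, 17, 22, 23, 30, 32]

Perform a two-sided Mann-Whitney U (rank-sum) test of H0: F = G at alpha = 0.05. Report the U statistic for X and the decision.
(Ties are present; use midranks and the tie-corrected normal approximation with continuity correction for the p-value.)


Step 1: Combine and sort all 12 observations; assign midranks.
sorted (value, group): (7,Y), (8,X), (9,X), (12,Y), (13,Y), (17,Y), (22,X), (22,Y), (23,Y), (26,X), (30,Y), (32,Y)
ranks: 7->1, 8->2, 9->3, 12->4, 13->5, 17->6, 22->7.5, 22->7.5, 23->9, 26->10, 30->11, 32->12
Step 2: Rank sum for X: R1 = 2 + 3 + 7.5 + 10 = 22.5.
Step 3: U_X = R1 - n1(n1+1)/2 = 22.5 - 4*5/2 = 22.5 - 10 = 12.5.
       U_Y = n1*n2 - U_X = 32 - 12.5 = 19.5.
Step 4: Ties are present, so use the tie-corrected normal approximation (with continuity correction) for the p-value.
Step 5: p-value = 0.609759; compare to alpha = 0.05. fail to reject H0.

U_X = 12.5, p = 0.609759, fail to reject H0 at alpha = 0.05.


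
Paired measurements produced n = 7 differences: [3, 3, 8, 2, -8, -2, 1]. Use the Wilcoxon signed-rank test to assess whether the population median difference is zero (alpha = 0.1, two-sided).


Step 1: Drop any zero differences (none here) and take |d_i|.
|d| = [3, 3, 8, 2, 8, 2, 1]
Step 2: Midrank |d_i| (ties get averaged ranks).
ranks: |3|->4.5, |3|->4.5, |8|->6.5, |2|->2.5, |8|->6.5, |2|->2.5, |1|->1
Step 3: Attach original signs; sum ranks with positive sign and with negative sign.
W+ = 4.5 + 4.5 + 6.5 + 2.5 + 1 = 19
W- = 6.5 + 2.5 = 9
(Check: W+ + W- = 28 should equal n(n+1)/2 = 28.)
Step 4: Test statistic W = min(W+, W-) = 9.
Step 5: Ties in |d|, so use the tie-corrected normal approximation.
        E[W] = n(n+1)/4 = 7*8/4 = 14.
        Tie groups: |d|=2 (t=2), |d|=3 (t=2), |d|=8 (t=2); sum(t^3 - t) = 18.
        Var[W] = n(n+1)(2n+1)/24 - sum(t^3-t)/48 = 840/24 - 18/48 = 34.625.
        z = (W - E[W]) / sqrt(Var[W]) = (9 - 14) / 5.8843 = -0.8497.
        Two-sided p = 2*Phi(z) = 0.395482.
Step 6: alpha = 0.1. fail to reject H0.

W+ = 19, W- = 9, W = min = 9, p = 0.395482, fail to reject H0.


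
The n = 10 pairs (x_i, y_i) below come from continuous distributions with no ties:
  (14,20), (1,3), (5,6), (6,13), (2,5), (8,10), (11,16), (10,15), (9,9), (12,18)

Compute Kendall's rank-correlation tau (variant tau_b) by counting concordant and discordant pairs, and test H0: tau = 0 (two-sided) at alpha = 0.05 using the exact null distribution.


Step 1: Enumerate the 45 unordered pairs (i,j) with i<j and classify each by sign(x_j-x_i) * sign(y_j-y_i).
  (1,2):dx=-13,dy=-17->C; (1,3):dx=-9,dy=-14->C; (1,4):dx=-8,dy=-7->C; (1,5):dx=-12,dy=-15->C
  (1,6):dx=-6,dy=-10->C; (1,7):dx=-3,dy=-4->C; (1,8):dx=-4,dy=-5->C; (1,9):dx=-5,dy=-11->C
  (1,10):dx=-2,dy=-2->C; (2,3):dx=+4,dy=+3->C; (2,4):dx=+5,dy=+10->C; (2,5):dx=+1,dy=+2->C
  (2,6):dx=+7,dy=+7->C; (2,7):dx=+10,dy=+13->C; (2,8):dx=+9,dy=+12->C; (2,9):dx=+8,dy=+6->C
  (2,10):dx=+11,dy=+15->C; (3,4):dx=+1,dy=+7->C; (3,5):dx=-3,dy=-1->C; (3,6):dx=+3,dy=+4->C
  (3,7):dx=+6,dy=+10->C; (3,8):dx=+5,dy=+9->C; (3,9):dx=+4,dy=+3->C; (3,10):dx=+7,dy=+12->C
  (4,5):dx=-4,dy=-8->C; (4,6):dx=+2,dy=-3->D; (4,7):dx=+5,dy=+3->C; (4,8):dx=+4,dy=+2->C
  (4,9):dx=+3,dy=-4->D; (4,10):dx=+6,dy=+5->C; (5,6):dx=+6,dy=+5->C; (5,7):dx=+9,dy=+11->C
  (5,8):dx=+8,dy=+10->C; (5,9):dx=+7,dy=+4->C; (5,10):dx=+10,dy=+13->C; (6,7):dx=+3,dy=+6->C
  (6,8):dx=+2,dy=+5->C; (6,9):dx=+1,dy=-1->D; (6,10):dx=+4,dy=+8->C; (7,8):dx=-1,dy=-1->C
  (7,9):dx=-2,dy=-7->C; (7,10):dx=+1,dy=+2->C; (8,9):dx=-1,dy=-6->C; (8,10):dx=+2,dy=+3->C
  (9,10):dx=+3,dy=+9->C
Step 2: C = 42, D = 3, total pairs = 45.
Step 3: tau = (C - D)/(n(n-1)/2) = (42 - 3)/45 = 0.866667.
Step 4: Exact two-sided p-value (enumerate n! = 3628800 permutations of y under H0): p = 0.000115.
Step 5: alpha = 0.05. reject H0.

tau_b = 0.8667 (C=42, D=3), p = 0.000115, reject H0.


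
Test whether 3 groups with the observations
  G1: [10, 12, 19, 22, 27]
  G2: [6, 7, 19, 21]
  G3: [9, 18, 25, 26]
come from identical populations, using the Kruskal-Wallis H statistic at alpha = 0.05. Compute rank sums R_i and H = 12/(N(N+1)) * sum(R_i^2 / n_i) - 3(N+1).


Step 1: Combine all N = 13 observations and assign midranks.
sorted (value, group, rank): (6,G2,1), (7,G2,2), (9,G3,3), (10,G1,4), (12,G1,5), (18,G3,6), (19,G1,7.5), (19,G2,7.5), (21,G2,9), (22,G1,10), (25,G3,11), (26,G3,12), (27,G1,13)
Step 2: Sum ranks within each group.
R_1 = 39.5 (n_1 = 5)
R_2 = 19.5 (n_2 = 4)
R_3 = 32 (n_3 = 4)
Step 3: H = 12/(N(N+1)) * sum(R_i^2/n_i) - 3(N+1)
     = 12/(13*14) * (39.5^2/5 + 19.5^2/4 + 32^2/4) - 3*14
     = 0.065934 * 663.112 - 42
     = 1.721703.
Step 4: Ties present; correction factor C = 1 - 6/(13^3 - 13) = 0.997253. Corrected H = 1.721703 / 0.997253 = 1.726446.
Step 5: Under H0, H ~ chi^2(2); p-value = 0.421800.
Step 6: alpha = 0.05. fail to reject H0.

H = 1.7264, df = 2, p = 0.421800, fail to reject H0.


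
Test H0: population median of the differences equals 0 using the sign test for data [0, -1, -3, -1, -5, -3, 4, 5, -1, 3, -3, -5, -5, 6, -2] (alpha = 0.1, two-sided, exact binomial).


Step 1: Discard zero differences. Original n = 15; n_eff = number of nonzero differences = 14.
Nonzero differences (with sign): -1, -3, -1, -5, -3, +4, +5, -1, +3, -3, -5, -5, +6, -2
Step 2: Count signs: positive = 4, negative = 10.
Step 3: Under H0: P(positive) = 0.5, so the number of positives S ~ Bin(14, 0.5).
Step 4: Two-sided exact p-value = sum of Bin(14,0.5) probabilities at or below the observed probability = 0.179565.
Step 5: alpha = 0.1. fail to reject H0.

n_eff = 14, pos = 4, neg = 10, p = 0.179565, fail to reject H0.


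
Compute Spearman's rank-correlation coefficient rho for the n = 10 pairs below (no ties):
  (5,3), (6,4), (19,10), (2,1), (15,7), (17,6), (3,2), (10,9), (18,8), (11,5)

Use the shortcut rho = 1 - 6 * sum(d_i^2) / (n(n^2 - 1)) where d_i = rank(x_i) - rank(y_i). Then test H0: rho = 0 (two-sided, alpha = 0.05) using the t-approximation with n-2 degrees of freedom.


Step 1: Rank x and y separately (midranks; no ties here).
rank(x): 5->3, 6->4, 19->10, 2->1, 15->7, 17->8, 3->2, 10->5, 18->9, 11->6
rank(y): 3->3, 4->4, 10->10, 1->1, 7->7, 6->6, 2->2, 9->9, 8->8, 5->5
Step 2: d_i = R_x(i) - R_y(i); compute d_i^2.
  (3-3)^2=0, (4-4)^2=0, (10-10)^2=0, (1-1)^2=0, (7-7)^2=0, (8-6)^2=4, (2-2)^2=0, (5-9)^2=16, (9-8)^2=1, (6-5)^2=1
sum(d^2) = 22.
Step 3: rho = 1 - 6*22 / (10*(10^2 - 1)) = 1 - 132/990 = 0.866667.
Step 4: Under H0, t = rho * sqrt((n-2)/(1-rho^2)) = 4.9135 ~ t(8).
Step 5: Two-sided p-value from the t-distribution with 8 df = 0.001174.
Step 6: alpha = 0.05. reject H0.

rho = 0.8667, p = 0.001174, reject H0 at alpha = 0.05.


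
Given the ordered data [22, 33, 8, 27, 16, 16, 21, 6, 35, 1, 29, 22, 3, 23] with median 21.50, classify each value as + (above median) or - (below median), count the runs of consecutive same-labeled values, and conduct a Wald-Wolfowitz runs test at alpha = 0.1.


Step 1: Compute median = 21.50; label A = above, B = below.
Labels in order: AABABBBBABAABA  (n_A = 7, n_B = 7)
Step 2: Count runs R = 9.
Step 3: Under H0 (random ordering), E[R] = 2*n_A*n_B/(n_A+n_B) + 1 = 2*7*7/14 + 1 = 8.0000.
        Var[R] = 2*n_A*n_B*(2*n_A*n_B - n_A - n_B) / ((n_A+n_B)^2 * (n_A+n_B-1)) = 8232/2548 = 3.2308.
        SD[R] = 1.7974.
Step 4: Continuity-corrected z = (R - 0.5 - E[R]) / SD[R] = (9 - 0.5 - 8.0000) / 1.7974 = 0.2782.
Step 5: Two-sided p-value via normal approximation = 2*(1 - Phi(|z|)) = 0.780879.
Step 6: alpha = 0.1. fail to reject H0.

R = 9, z = 0.2782, p = 0.780879, fail to reject H0.


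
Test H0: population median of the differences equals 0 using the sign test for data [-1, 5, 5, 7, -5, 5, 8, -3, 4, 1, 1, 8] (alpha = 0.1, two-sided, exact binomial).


Step 1: Discard zero differences. Original n = 12; n_eff = number of nonzero differences = 12.
Nonzero differences (with sign): -1, +5, +5, +7, -5, +5, +8, -3, +4, +1, +1, +8
Step 2: Count signs: positive = 9, negative = 3.
Step 3: Under H0: P(positive) = 0.5, so the number of positives S ~ Bin(12, 0.5).
Step 4: Two-sided exact p-value = sum of Bin(12,0.5) probabilities at or below the observed probability = 0.145996.
Step 5: alpha = 0.1. fail to reject H0.

n_eff = 12, pos = 9, neg = 3, p = 0.145996, fail to reject H0.


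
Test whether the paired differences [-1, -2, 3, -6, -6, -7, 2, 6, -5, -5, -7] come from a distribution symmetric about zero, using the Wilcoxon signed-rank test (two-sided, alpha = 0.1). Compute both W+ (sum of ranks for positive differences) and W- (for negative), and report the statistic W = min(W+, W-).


Step 1: Drop any zero differences (none here) and take |d_i|.
|d| = [1, 2, 3, 6, 6, 7, 2, 6, 5, 5, 7]
Step 2: Midrank |d_i| (ties get averaged ranks).
ranks: |1|->1, |2|->2.5, |3|->4, |6|->8, |6|->8, |7|->10.5, |2|->2.5, |6|->8, |5|->5.5, |5|->5.5, |7|->10.5
Step 3: Attach original signs; sum ranks with positive sign and with negative sign.
W+ = 4 + 2.5 + 8 = 14.5
W- = 1 + 2.5 + 8 + 8 + 10.5 + 5.5 + 5.5 + 10.5 = 51.5
(Check: W+ + W- = 66 should equal n(n+1)/2 = 66.)
Step 4: Test statistic W = min(W+, W-) = 14.5.
Step 5: Ties in |d|, so use the tie-corrected normal approximation.
        E[W] = n(n+1)/4 = 11*12/4 = 33.
        Tie groups: |d|=2 (t=2), |d|=5 (t=2), |d|=6 (t=3), |d|=7 (t=2); sum(t^3 - t) = 42.
        Var[W] = n(n+1)(2n+1)/24 - sum(t^3-t)/48 = 3036/24 - 42/48 = 125.625.
        z = (W - E[W]) / sqrt(Var[W]) = (14.5 - 33) / 11.2083 = -1.6506.
        Two-sided p = 2*Phi(z) = 0.098827.
Step 6: alpha = 0.1. reject H0.

W+ = 14.5, W- = 51.5, W = min = 14.5, p = 0.098827, reject H0.


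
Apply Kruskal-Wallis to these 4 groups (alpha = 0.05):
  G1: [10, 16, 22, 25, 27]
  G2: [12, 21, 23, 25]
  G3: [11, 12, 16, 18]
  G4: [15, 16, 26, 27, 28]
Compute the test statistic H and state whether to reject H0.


Step 1: Combine all N = 18 observations and assign midranks.
sorted (value, group, rank): (10,G1,1), (11,G3,2), (12,G2,3.5), (12,G3,3.5), (15,G4,5), (16,G1,7), (16,G3,7), (16,G4,7), (18,G3,9), (21,G2,10), (22,G1,11), (23,G2,12), (25,G1,13.5), (25,G2,13.5), (26,G4,15), (27,G1,16.5), (27,G4,16.5), (28,G4,18)
Step 2: Sum ranks within each group.
R_1 = 49 (n_1 = 5)
R_2 = 39 (n_2 = 4)
R_3 = 21.5 (n_3 = 4)
R_4 = 61.5 (n_4 = 5)
Step 3: H = 12/(N(N+1)) * sum(R_i^2/n_i) - 3(N+1)
     = 12/(18*19) * (49^2/5 + 39^2/4 + 21.5^2/4 + 61.5^2/5) - 3*19
     = 0.035088 * 1732.46 - 57
     = 3.788158.
Step 4: Ties present; correction factor C = 1 - 42/(18^3 - 18) = 0.992776. Corrected H = 3.788158 / 0.992776 = 3.815722.
Step 5: Under H0, H ~ chi^2(3); p-value = 0.282063.
Step 6: alpha = 0.05. fail to reject H0.

H = 3.8157, df = 3, p = 0.282063, fail to reject H0.


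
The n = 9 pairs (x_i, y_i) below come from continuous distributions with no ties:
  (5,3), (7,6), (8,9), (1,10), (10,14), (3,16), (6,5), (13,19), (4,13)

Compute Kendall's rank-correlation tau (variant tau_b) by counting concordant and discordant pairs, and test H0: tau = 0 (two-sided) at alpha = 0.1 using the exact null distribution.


Step 1: Enumerate the 36 unordered pairs (i,j) with i<j and classify each by sign(x_j-x_i) * sign(y_j-y_i).
  (1,2):dx=+2,dy=+3->C; (1,3):dx=+3,dy=+6->C; (1,4):dx=-4,dy=+7->D; (1,5):dx=+5,dy=+11->C
  (1,6):dx=-2,dy=+13->D; (1,7):dx=+1,dy=+2->C; (1,8):dx=+8,dy=+16->C; (1,9):dx=-1,dy=+10->D
  (2,3):dx=+1,dy=+3->C; (2,4):dx=-6,dy=+4->D; (2,5):dx=+3,dy=+8->C; (2,6):dx=-4,dy=+10->D
  (2,7):dx=-1,dy=-1->C; (2,8):dx=+6,dy=+13->C; (2,9):dx=-3,dy=+7->D; (3,4):dx=-7,dy=+1->D
  (3,5):dx=+2,dy=+5->C; (3,6):dx=-5,dy=+7->D; (3,7):dx=-2,dy=-4->C; (3,8):dx=+5,dy=+10->C
  (3,9):dx=-4,dy=+4->D; (4,5):dx=+9,dy=+4->C; (4,6):dx=+2,dy=+6->C; (4,7):dx=+5,dy=-5->D
  (4,8):dx=+12,dy=+9->C; (4,9):dx=+3,dy=+3->C; (5,6):dx=-7,dy=+2->D; (5,7):dx=-4,dy=-9->C
  (5,8):dx=+3,dy=+5->C; (5,9):dx=-6,dy=-1->C; (6,7):dx=+3,dy=-11->D; (6,8):dx=+10,dy=+3->C
  (6,9):dx=+1,dy=-3->D; (7,8):dx=+7,dy=+14->C; (7,9):dx=-2,dy=+8->D; (8,9):dx=-9,dy=-6->C
Step 2: C = 22, D = 14, total pairs = 36.
Step 3: tau = (C - D)/(n(n-1)/2) = (22 - 14)/36 = 0.222222.
Step 4: Exact two-sided p-value (enumerate n! = 362880 permutations of y under H0): p = 0.476709.
Step 5: alpha = 0.1. fail to reject H0.

tau_b = 0.2222 (C=22, D=14), p = 0.476709, fail to reject H0.


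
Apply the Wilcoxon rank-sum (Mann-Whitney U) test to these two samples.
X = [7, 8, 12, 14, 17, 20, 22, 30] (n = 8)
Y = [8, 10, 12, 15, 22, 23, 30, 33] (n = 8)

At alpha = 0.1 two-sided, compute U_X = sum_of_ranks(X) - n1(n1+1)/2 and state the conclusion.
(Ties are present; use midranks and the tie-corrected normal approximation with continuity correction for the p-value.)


Step 1: Combine and sort all 16 observations; assign midranks.
sorted (value, group): (7,X), (8,X), (8,Y), (10,Y), (12,X), (12,Y), (14,X), (15,Y), (17,X), (20,X), (22,X), (22,Y), (23,Y), (30,X), (30,Y), (33,Y)
ranks: 7->1, 8->2.5, 8->2.5, 10->4, 12->5.5, 12->5.5, 14->7, 15->8, 17->9, 20->10, 22->11.5, 22->11.5, 23->13, 30->14.5, 30->14.5, 33->16
Step 2: Rank sum for X: R1 = 1 + 2.5 + 5.5 + 7 + 9 + 10 + 11.5 + 14.5 = 61.
Step 3: U_X = R1 - n1(n1+1)/2 = 61 - 8*9/2 = 61 - 36 = 25.
       U_Y = n1*n2 - U_X = 64 - 25 = 39.
Step 4: Ties are present, so use the tie-corrected normal approximation (with continuity correction) for the p-value.
Step 5: p-value = 0.493563; compare to alpha = 0.1. fail to reject H0.

U_X = 25, p = 0.493563, fail to reject H0 at alpha = 0.1.


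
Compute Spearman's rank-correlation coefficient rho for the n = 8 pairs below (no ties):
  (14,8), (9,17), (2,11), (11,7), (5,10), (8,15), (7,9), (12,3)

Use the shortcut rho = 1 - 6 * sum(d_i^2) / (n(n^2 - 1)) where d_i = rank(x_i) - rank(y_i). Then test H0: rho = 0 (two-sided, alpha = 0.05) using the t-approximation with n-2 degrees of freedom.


Step 1: Rank x and y separately (midranks; no ties here).
rank(x): 14->8, 9->5, 2->1, 11->6, 5->2, 8->4, 7->3, 12->7
rank(y): 8->3, 17->8, 11->6, 7->2, 10->5, 15->7, 9->4, 3->1
Step 2: d_i = R_x(i) - R_y(i); compute d_i^2.
  (8-3)^2=25, (5-8)^2=9, (1-6)^2=25, (6-2)^2=16, (2-5)^2=9, (4-7)^2=9, (3-4)^2=1, (7-1)^2=36
sum(d^2) = 130.
Step 3: rho = 1 - 6*130 / (8*(8^2 - 1)) = 1 - 780/504 = -0.547619.
Step 4: Under H0, t = rho * sqrt((n-2)/(1-rho^2)) = -1.6031 ~ t(6).
Step 5: Two-sided p-value from the t-distribution with 6 df = 0.160026.
Step 6: alpha = 0.05. fail to reject H0.

rho = -0.5476, p = 0.160026, fail to reject H0 at alpha = 0.05.


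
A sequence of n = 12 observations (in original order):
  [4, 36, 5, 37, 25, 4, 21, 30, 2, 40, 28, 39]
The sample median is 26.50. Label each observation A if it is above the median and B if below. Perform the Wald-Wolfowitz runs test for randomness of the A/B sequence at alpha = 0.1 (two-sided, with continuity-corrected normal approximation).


Step 1: Compute median = 26.50; label A = above, B = below.
Labels in order: BABABBBABAAA  (n_A = 6, n_B = 6)
Step 2: Count runs R = 8.
Step 3: Under H0 (random ordering), E[R] = 2*n_A*n_B/(n_A+n_B) + 1 = 2*6*6/12 + 1 = 7.0000.
        Var[R] = 2*n_A*n_B*(2*n_A*n_B - n_A - n_B) / ((n_A+n_B)^2 * (n_A+n_B-1)) = 4320/1584 = 2.7273.
        SD[R] = 1.6514.
Step 4: Continuity-corrected z = (R - 0.5 - E[R]) / SD[R] = (8 - 0.5 - 7.0000) / 1.6514 = 0.3028.
Step 5: Two-sided p-value via normal approximation = 2*(1 - Phi(|z|)) = 0.762069.
Step 6: alpha = 0.1. fail to reject H0.

R = 8, z = 0.3028, p = 0.762069, fail to reject H0.


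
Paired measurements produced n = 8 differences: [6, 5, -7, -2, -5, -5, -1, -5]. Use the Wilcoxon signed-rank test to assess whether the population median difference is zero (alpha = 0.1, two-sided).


Step 1: Drop any zero differences (none here) and take |d_i|.
|d| = [6, 5, 7, 2, 5, 5, 1, 5]
Step 2: Midrank |d_i| (ties get averaged ranks).
ranks: |6|->7, |5|->4.5, |7|->8, |2|->2, |5|->4.5, |5|->4.5, |1|->1, |5|->4.5
Step 3: Attach original signs; sum ranks with positive sign and with negative sign.
W+ = 7 + 4.5 = 11.5
W- = 8 + 2 + 4.5 + 4.5 + 1 + 4.5 = 24.5
(Check: W+ + W- = 36 should equal n(n+1)/2 = 36.)
Step 4: Test statistic W = min(W+, W-) = 11.5.
Step 5: Ties in |d|, so use the tie-corrected normal approximation.
        E[W] = n(n+1)/4 = 8*9/4 = 18.
        Tie groups: |d|=5 (t=4); sum(t^3 - t) = 60.
        Var[W] = n(n+1)(2n+1)/24 - sum(t^3-t)/48 = 1224/24 - 60/48 = 49.75.
        z = (W - E[W]) / sqrt(Var[W]) = (11.5 - 18) / 7.0534 = -0.9215.
        Two-sided p = 2*Phi(z) = 0.356766.
Step 6: alpha = 0.1. fail to reject H0.

W+ = 11.5, W- = 24.5, W = min = 11.5, p = 0.356766, fail to reject H0.


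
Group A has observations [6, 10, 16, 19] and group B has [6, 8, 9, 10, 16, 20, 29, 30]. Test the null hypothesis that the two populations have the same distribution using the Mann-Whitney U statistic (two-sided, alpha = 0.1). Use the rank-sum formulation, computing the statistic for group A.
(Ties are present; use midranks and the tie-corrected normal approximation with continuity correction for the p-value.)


Step 1: Combine and sort all 12 observations; assign midranks.
sorted (value, group): (6,X), (6,Y), (8,Y), (9,Y), (10,X), (10,Y), (16,X), (16,Y), (19,X), (20,Y), (29,Y), (30,Y)
ranks: 6->1.5, 6->1.5, 8->3, 9->4, 10->5.5, 10->5.5, 16->7.5, 16->7.5, 19->9, 20->10, 29->11, 30->12
Step 2: Rank sum for X: R1 = 1.5 + 5.5 + 7.5 + 9 = 23.5.
Step 3: U_X = R1 - n1(n1+1)/2 = 23.5 - 4*5/2 = 23.5 - 10 = 13.5.
       U_Y = n1*n2 - U_X = 32 - 13.5 = 18.5.
Step 4: Ties are present, so use the tie-corrected normal approximation (with continuity correction) for the p-value.
Step 5: p-value = 0.732743; compare to alpha = 0.1. fail to reject H0.

U_X = 13.5, p = 0.732743, fail to reject H0 at alpha = 0.1.


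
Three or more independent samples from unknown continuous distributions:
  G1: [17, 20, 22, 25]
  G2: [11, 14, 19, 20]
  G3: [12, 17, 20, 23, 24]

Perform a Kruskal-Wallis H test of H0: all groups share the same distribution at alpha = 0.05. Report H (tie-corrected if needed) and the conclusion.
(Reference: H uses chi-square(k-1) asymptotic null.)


Step 1: Combine all N = 13 observations and assign midranks.
sorted (value, group, rank): (11,G2,1), (12,G3,2), (14,G2,3), (17,G1,4.5), (17,G3,4.5), (19,G2,6), (20,G1,8), (20,G2,8), (20,G3,8), (22,G1,10), (23,G3,11), (24,G3,12), (25,G1,13)
Step 2: Sum ranks within each group.
R_1 = 35.5 (n_1 = 4)
R_2 = 18 (n_2 = 4)
R_3 = 37.5 (n_3 = 5)
Step 3: H = 12/(N(N+1)) * sum(R_i^2/n_i) - 3(N+1)
     = 12/(13*14) * (35.5^2/4 + 18^2/4 + 37.5^2/5) - 3*14
     = 0.065934 * 677.312 - 42
     = 2.657967.
Step 4: Ties present; correction factor C = 1 - 30/(13^3 - 13) = 0.986264. Corrected H = 2.657967 / 0.986264 = 2.694986.
Step 5: Under H0, H ~ chi^2(2); p-value = 0.259891.
Step 6: alpha = 0.05. fail to reject H0.

H = 2.6950, df = 2, p = 0.259891, fail to reject H0.


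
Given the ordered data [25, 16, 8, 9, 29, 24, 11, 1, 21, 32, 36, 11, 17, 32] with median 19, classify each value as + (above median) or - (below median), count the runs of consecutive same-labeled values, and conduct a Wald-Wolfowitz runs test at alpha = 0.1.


Step 1: Compute median = 19; label A = above, B = below.
Labels in order: ABBBAABBAAABBA  (n_A = 7, n_B = 7)
Step 2: Count runs R = 7.
Step 3: Under H0 (random ordering), E[R] = 2*n_A*n_B/(n_A+n_B) + 1 = 2*7*7/14 + 1 = 8.0000.
        Var[R] = 2*n_A*n_B*(2*n_A*n_B - n_A - n_B) / ((n_A+n_B)^2 * (n_A+n_B-1)) = 8232/2548 = 3.2308.
        SD[R] = 1.7974.
Step 4: Continuity-corrected z = (R + 0.5 - E[R]) / SD[R] = (7 + 0.5 - 8.0000) / 1.7974 = -0.2782.
Step 5: Two-sided p-value via normal approximation = 2*(1 - Phi(|z|)) = 0.780879.
Step 6: alpha = 0.1. fail to reject H0.

R = 7, z = -0.2782, p = 0.780879, fail to reject H0.


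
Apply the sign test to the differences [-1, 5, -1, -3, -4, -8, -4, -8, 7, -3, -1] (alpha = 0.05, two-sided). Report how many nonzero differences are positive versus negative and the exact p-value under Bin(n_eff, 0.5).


Step 1: Discard zero differences. Original n = 11; n_eff = number of nonzero differences = 11.
Nonzero differences (with sign): -1, +5, -1, -3, -4, -8, -4, -8, +7, -3, -1
Step 2: Count signs: positive = 2, negative = 9.
Step 3: Under H0: P(positive) = 0.5, so the number of positives S ~ Bin(11, 0.5).
Step 4: Two-sided exact p-value = sum of Bin(11,0.5) probabilities at or below the observed probability = 0.065430.
Step 5: alpha = 0.05. fail to reject H0.

n_eff = 11, pos = 2, neg = 9, p = 0.065430, fail to reject H0.


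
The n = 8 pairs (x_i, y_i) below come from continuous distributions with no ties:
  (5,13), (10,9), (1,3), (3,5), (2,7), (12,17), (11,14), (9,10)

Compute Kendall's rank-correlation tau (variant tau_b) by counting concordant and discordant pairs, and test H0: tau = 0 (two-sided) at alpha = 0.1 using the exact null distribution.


Step 1: Enumerate the 28 unordered pairs (i,j) with i<j and classify each by sign(x_j-x_i) * sign(y_j-y_i).
  (1,2):dx=+5,dy=-4->D; (1,3):dx=-4,dy=-10->C; (1,4):dx=-2,dy=-8->C; (1,5):dx=-3,dy=-6->C
  (1,6):dx=+7,dy=+4->C; (1,7):dx=+6,dy=+1->C; (1,8):dx=+4,dy=-3->D; (2,3):dx=-9,dy=-6->C
  (2,4):dx=-7,dy=-4->C; (2,5):dx=-8,dy=-2->C; (2,6):dx=+2,dy=+8->C; (2,7):dx=+1,dy=+5->C
  (2,8):dx=-1,dy=+1->D; (3,4):dx=+2,dy=+2->C; (3,5):dx=+1,dy=+4->C; (3,6):dx=+11,dy=+14->C
  (3,7):dx=+10,dy=+11->C; (3,8):dx=+8,dy=+7->C; (4,5):dx=-1,dy=+2->D; (4,6):dx=+9,dy=+12->C
  (4,7):dx=+8,dy=+9->C; (4,8):dx=+6,dy=+5->C; (5,6):dx=+10,dy=+10->C; (5,7):dx=+9,dy=+7->C
  (5,8):dx=+7,dy=+3->C; (6,7):dx=-1,dy=-3->C; (6,8):dx=-3,dy=-7->C; (7,8):dx=-2,dy=-4->C
Step 2: C = 24, D = 4, total pairs = 28.
Step 3: tau = (C - D)/(n(n-1)/2) = (24 - 4)/28 = 0.714286.
Step 4: Exact two-sided p-value (enumerate n! = 40320 permutations of y under H0): p = 0.014137.
Step 5: alpha = 0.1. reject H0.

tau_b = 0.7143 (C=24, D=4), p = 0.014137, reject H0.


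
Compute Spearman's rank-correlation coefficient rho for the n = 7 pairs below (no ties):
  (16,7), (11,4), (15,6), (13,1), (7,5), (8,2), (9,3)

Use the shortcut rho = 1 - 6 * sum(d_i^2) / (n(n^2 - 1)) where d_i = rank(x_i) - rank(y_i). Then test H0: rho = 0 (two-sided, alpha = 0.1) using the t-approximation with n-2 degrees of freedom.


Step 1: Rank x and y separately (midranks; no ties here).
rank(x): 16->7, 11->4, 15->6, 13->5, 7->1, 8->2, 9->3
rank(y): 7->7, 4->4, 6->6, 1->1, 5->5, 2->2, 3->3
Step 2: d_i = R_x(i) - R_y(i); compute d_i^2.
  (7-7)^2=0, (4-4)^2=0, (6-6)^2=0, (5-1)^2=16, (1-5)^2=16, (2-2)^2=0, (3-3)^2=0
sum(d^2) = 32.
Step 3: rho = 1 - 6*32 / (7*(7^2 - 1)) = 1 - 192/336 = 0.428571.
Step 4: Under H0, t = rho * sqrt((n-2)/(1-rho^2)) = 1.0607 ~ t(5).
Step 5: Two-sided p-value from the t-distribution with 5 df = 0.337368.
Step 6: alpha = 0.1. fail to reject H0.

rho = 0.4286, p = 0.337368, fail to reject H0 at alpha = 0.1.


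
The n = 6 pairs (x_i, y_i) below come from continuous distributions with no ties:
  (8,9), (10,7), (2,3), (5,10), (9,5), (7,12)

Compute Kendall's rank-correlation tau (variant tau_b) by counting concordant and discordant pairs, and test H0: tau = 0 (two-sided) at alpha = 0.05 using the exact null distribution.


Step 1: Enumerate the 15 unordered pairs (i,j) with i<j and classify each by sign(x_j-x_i) * sign(y_j-y_i).
  (1,2):dx=+2,dy=-2->D; (1,3):dx=-6,dy=-6->C; (1,4):dx=-3,dy=+1->D; (1,5):dx=+1,dy=-4->D
  (1,6):dx=-1,dy=+3->D; (2,3):dx=-8,dy=-4->C; (2,4):dx=-5,dy=+3->D; (2,5):dx=-1,dy=-2->C
  (2,6):dx=-3,dy=+5->D; (3,4):dx=+3,dy=+7->C; (3,5):dx=+7,dy=+2->C; (3,6):dx=+5,dy=+9->C
  (4,5):dx=+4,dy=-5->D; (4,6):dx=+2,dy=+2->C; (5,6):dx=-2,dy=+7->D
Step 2: C = 7, D = 8, total pairs = 15.
Step 3: tau = (C - D)/(n(n-1)/2) = (7 - 8)/15 = -0.066667.
Step 4: Exact two-sided p-value (enumerate n! = 720 permutations of y under H0): p = 1.000000.
Step 5: alpha = 0.05. fail to reject H0.

tau_b = -0.0667 (C=7, D=8), p = 1.000000, fail to reject H0.


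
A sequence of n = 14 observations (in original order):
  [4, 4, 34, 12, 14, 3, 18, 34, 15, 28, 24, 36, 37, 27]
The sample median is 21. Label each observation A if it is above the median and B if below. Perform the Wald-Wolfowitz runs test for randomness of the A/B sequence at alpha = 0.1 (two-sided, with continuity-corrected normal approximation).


Step 1: Compute median = 21; label A = above, B = below.
Labels in order: BBABBBBABAAAAA  (n_A = 7, n_B = 7)
Step 2: Count runs R = 6.
Step 3: Under H0 (random ordering), E[R] = 2*n_A*n_B/(n_A+n_B) + 1 = 2*7*7/14 + 1 = 8.0000.
        Var[R] = 2*n_A*n_B*(2*n_A*n_B - n_A - n_B) / ((n_A+n_B)^2 * (n_A+n_B-1)) = 8232/2548 = 3.2308.
        SD[R] = 1.7974.
Step 4: Continuity-corrected z = (R + 0.5 - E[R]) / SD[R] = (6 + 0.5 - 8.0000) / 1.7974 = -0.8345.
Step 5: Two-sided p-value via normal approximation = 2*(1 - Phi(|z|)) = 0.403986.
Step 6: alpha = 0.1. fail to reject H0.

R = 6, z = -0.8345, p = 0.403986, fail to reject H0.


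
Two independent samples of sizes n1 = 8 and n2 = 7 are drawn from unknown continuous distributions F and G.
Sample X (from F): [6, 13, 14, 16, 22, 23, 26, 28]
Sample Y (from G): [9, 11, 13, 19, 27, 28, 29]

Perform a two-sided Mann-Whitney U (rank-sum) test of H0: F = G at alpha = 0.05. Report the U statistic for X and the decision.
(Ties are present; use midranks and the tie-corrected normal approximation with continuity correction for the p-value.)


Step 1: Combine and sort all 15 observations; assign midranks.
sorted (value, group): (6,X), (9,Y), (11,Y), (13,X), (13,Y), (14,X), (16,X), (19,Y), (22,X), (23,X), (26,X), (27,Y), (28,X), (28,Y), (29,Y)
ranks: 6->1, 9->2, 11->3, 13->4.5, 13->4.5, 14->6, 16->7, 19->8, 22->9, 23->10, 26->11, 27->12, 28->13.5, 28->13.5, 29->15
Step 2: Rank sum for X: R1 = 1 + 4.5 + 6 + 7 + 9 + 10 + 11 + 13.5 = 62.
Step 3: U_X = R1 - n1(n1+1)/2 = 62 - 8*9/2 = 62 - 36 = 26.
       U_Y = n1*n2 - U_X = 56 - 26 = 30.
Step 4: Ties are present, so use the tie-corrected normal approximation (with continuity correction) for the p-value.
Step 5: p-value = 0.861942; compare to alpha = 0.05. fail to reject H0.

U_X = 26, p = 0.861942, fail to reject H0 at alpha = 0.05.


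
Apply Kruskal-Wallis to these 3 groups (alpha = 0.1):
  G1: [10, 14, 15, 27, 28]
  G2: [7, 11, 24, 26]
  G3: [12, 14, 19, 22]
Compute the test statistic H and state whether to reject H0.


Step 1: Combine all N = 13 observations and assign midranks.
sorted (value, group, rank): (7,G2,1), (10,G1,2), (11,G2,3), (12,G3,4), (14,G1,5.5), (14,G3,5.5), (15,G1,7), (19,G3,8), (22,G3,9), (24,G2,10), (26,G2,11), (27,G1,12), (28,G1,13)
Step 2: Sum ranks within each group.
R_1 = 39.5 (n_1 = 5)
R_2 = 25 (n_2 = 4)
R_3 = 26.5 (n_3 = 4)
Step 3: H = 12/(N(N+1)) * sum(R_i^2/n_i) - 3(N+1)
     = 12/(13*14) * (39.5^2/5 + 25^2/4 + 26.5^2/4) - 3*14
     = 0.065934 * 643.862 - 42
     = 0.452473.
Step 4: Ties present; correction factor C = 1 - 6/(13^3 - 13) = 0.997253. Corrected H = 0.452473 / 0.997253 = 0.453719.
Step 5: Under H0, H ~ chi^2(2); p-value = 0.797033.
Step 6: alpha = 0.1. fail to reject H0.

H = 0.4537, df = 2, p = 0.797033, fail to reject H0.


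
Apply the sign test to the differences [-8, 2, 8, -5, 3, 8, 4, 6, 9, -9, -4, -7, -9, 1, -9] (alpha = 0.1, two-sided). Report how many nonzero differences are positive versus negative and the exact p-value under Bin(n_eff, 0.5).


Step 1: Discard zero differences. Original n = 15; n_eff = number of nonzero differences = 15.
Nonzero differences (with sign): -8, +2, +8, -5, +3, +8, +4, +6, +9, -9, -4, -7, -9, +1, -9
Step 2: Count signs: positive = 8, negative = 7.
Step 3: Under H0: P(positive) = 0.5, so the number of positives S ~ Bin(15, 0.5).
Step 4: Two-sided exact p-value = sum of Bin(15,0.5) probabilities at or below the observed probability = 1.000000.
Step 5: alpha = 0.1. fail to reject H0.

n_eff = 15, pos = 8, neg = 7, p = 1.000000, fail to reject H0.


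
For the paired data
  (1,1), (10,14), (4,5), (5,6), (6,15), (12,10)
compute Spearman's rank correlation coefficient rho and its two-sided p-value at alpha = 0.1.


Step 1: Rank x and y separately (midranks; no ties here).
rank(x): 1->1, 10->5, 4->2, 5->3, 6->4, 12->6
rank(y): 1->1, 14->5, 5->2, 6->3, 15->6, 10->4
Step 2: d_i = R_x(i) - R_y(i); compute d_i^2.
  (1-1)^2=0, (5-5)^2=0, (2-2)^2=0, (3-3)^2=0, (4-6)^2=4, (6-4)^2=4
sum(d^2) = 8.
Step 3: rho = 1 - 6*8 / (6*(6^2 - 1)) = 1 - 48/210 = 0.771429.
Step 4: Under H0, t = rho * sqrt((n-2)/(1-rho^2)) = 2.4247 ~ t(4).
Step 5: Two-sided p-value from the t-distribution with 4 df = 0.072397.
Step 6: alpha = 0.1. reject H0.

rho = 0.7714, p = 0.072397, reject H0 at alpha = 0.1.


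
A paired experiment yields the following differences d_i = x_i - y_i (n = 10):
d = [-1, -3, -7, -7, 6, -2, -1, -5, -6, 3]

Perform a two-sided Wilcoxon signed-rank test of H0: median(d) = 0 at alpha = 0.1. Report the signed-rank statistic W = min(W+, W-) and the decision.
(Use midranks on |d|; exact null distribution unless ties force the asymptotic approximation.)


Step 1: Drop any zero differences (none here) and take |d_i|.
|d| = [1, 3, 7, 7, 6, 2, 1, 5, 6, 3]
Step 2: Midrank |d_i| (ties get averaged ranks).
ranks: |1|->1.5, |3|->4.5, |7|->9.5, |7|->9.5, |6|->7.5, |2|->3, |1|->1.5, |5|->6, |6|->7.5, |3|->4.5
Step 3: Attach original signs; sum ranks with positive sign and with negative sign.
W+ = 7.5 + 4.5 = 12
W- = 1.5 + 4.5 + 9.5 + 9.5 + 3 + 1.5 + 6 + 7.5 = 43
(Check: W+ + W- = 55 should equal n(n+1)/2 = 55.)
Step 4: Test statistic W = min(W+, W-) = 12.
Step 5: Ties in |d|, so use the tie-corrected normal approximation.
        E[W] = n(n+1)/4 = 10*11/4 = 27.5.
        Tie groups: |d|=1 (t=2), |d|=3 (t=2), |d|=6 (t=2), |d|=7 (t=2); sum(t^3 - t) = 24.
        Var[W] = n(n+1)(2n+1)/24 - sum(t^3-t)/48 = 2310/24 - 24/48 = 95.75.
        z = (W - E[W]) / sqrt(Var[W]) = (12 - 27.5) / 9.7852 = -1.5840.
        Two-sided p = 2*Phi(z) = 0.113188.
Step 6: alpha = 0.1. fail to reject H0.

W+ = 12, W- = 43, W = min = 12, p = 0.113188, fail to reject H0.


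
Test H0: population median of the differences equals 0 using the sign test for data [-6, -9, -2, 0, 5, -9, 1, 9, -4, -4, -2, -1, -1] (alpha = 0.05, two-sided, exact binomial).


Step 1: Discard zero differences. Original n = 13; n_eff = number of nonzero differences = 12.
Nonzero differences (with sign): -6, -9, -2, +5, -9, +1, +9, -4, -4, -2, -1, -1
Step 2: Count signs: positive = 3, negative = 9.
Step 3: Under H0: P(positive) = 0.5, so the number of positives S ~ Bin(12, 0.5).
Step 4: Two-sided exact p-value = sum of Bin(12,0.5) probabilities at or below the observed probability = 0.145996.
Step 5: alpha = 0.05. fail to reject H0.

n_eff = 12, pos = 3, neg = 9, p = 0.145996, fail to reject H0.


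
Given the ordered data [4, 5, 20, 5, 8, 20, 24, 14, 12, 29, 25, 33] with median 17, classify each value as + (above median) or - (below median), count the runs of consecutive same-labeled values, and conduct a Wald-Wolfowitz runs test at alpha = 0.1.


Step 1: Compute median = 17; label A = above, B = below.
Labels in order: BBABBAABBAAA  (n_A = 6, n_B = 6)
Step 2: Count runs R = 6.
Step 3: Under H0 (random ordering), E[R] = 2*n_A*n_B/(n_A+n_B) + 1 = 2*6*6/12 + 1 = 7.0000.
        Var[R] = 2*n_A*n_B*(2*n_A*n_B - n_A - n_B) / ((n_A+n_B)^2 * (n_A+n_B-1)) = 4320/1584 = 2.7273.
        SD[R] = 1.6514.
Step 4: Continuity-corrected z = (R + 0.5 - E[R]) / SD[R] = (6 + 0.5 - 7.0000) / 1.6514 = -0.3028.
Step 5: Two-sided p-value via normal approximation = 2*(1 - Phi(|z|)) = 0.762069.
Step 6: alpha = 0.1. fail to reject H0.

R = 6, z = -0.3028, p = 0.762069, fail to reject H0.


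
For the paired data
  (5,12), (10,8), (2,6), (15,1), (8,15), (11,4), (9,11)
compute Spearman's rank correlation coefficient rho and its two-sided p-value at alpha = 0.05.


Step 1: Rank x and y separately (midranks; no ties here).
rank(x): 5->2, 10->5, 2->1, 15->7, 8->3, 11->6, 9->4
rank(y): 12->6, 8->4, 6->3, 1->1, 15->7, 4->2, 11->5
Step 2: d_i = R_x(i) - R_y(i); compute d_i^2.
  (2-6)^2=16, (5-4)^2=1, (1-3)^2=4, (7-1)^2=36, (3-7)^2=16, (6-2)^2=16, (4-5)^2=1
sum(d^2) = 90.
Step 3: rho = 1 - 6*90 / (7*(7^2 - 1)) = 1 - 540/336 = -0.607143.
Step 4: Under H0, t = rho * sqrt((n-2)/(1-rho^2)) = -1.7086 ~ t(5).
Step 5: Two-sided p-value from the t-distribution with 5 df = 0.148231.
Step 6: alpha = 0.05. fail to reject H0.

rho = -0.6071, p = 0.148231, fail to reject H0 at alpha = 0.05.


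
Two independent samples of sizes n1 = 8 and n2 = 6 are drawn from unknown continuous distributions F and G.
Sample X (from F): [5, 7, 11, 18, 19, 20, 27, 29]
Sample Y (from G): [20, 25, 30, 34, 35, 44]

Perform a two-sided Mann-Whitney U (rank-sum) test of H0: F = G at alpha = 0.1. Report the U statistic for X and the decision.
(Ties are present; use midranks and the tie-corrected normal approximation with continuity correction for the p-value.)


Step 1: Combine and sort all 14 observations; assign midranks.
sorted (value, group): (5,X), (7,X), (11,X), (18,X), (19,X), (20,X), (20,Y), (25,Y), (27,X), (29,X), (30,Y), (34,Y), (35,Y), (44,Y)
ranks: 5->1, 7->2, 11->3, 18->4, 19->5, 20->6.5, 20->6.5, 25->8, 27->9, 29->10, 30->11, 34->12, 35->13, 44->14
Step 2: Rank sum for X: R1 = 1 + 2 + 3 + 4 + 5 + 6.5 + 9 + 10 = 40.5.
Step 3: U_X = R1 - n1(n1+1)/2 = 40.5 - 8*9/2 = 40.5 - 36 = 4.5.
       U_Y = n1*n2 - U_X = 48 - 4.5 = 43.5.
Step 4: Ties are present, so use the tie-corrected normal approximation (with continuity correction) for the p-value.
Step 5: p-value = 0.014065; compare to alpha = 0.1. reject H0.

U_X = 4.5, p = 0.014065, reject H0 at alpha = 0.1.


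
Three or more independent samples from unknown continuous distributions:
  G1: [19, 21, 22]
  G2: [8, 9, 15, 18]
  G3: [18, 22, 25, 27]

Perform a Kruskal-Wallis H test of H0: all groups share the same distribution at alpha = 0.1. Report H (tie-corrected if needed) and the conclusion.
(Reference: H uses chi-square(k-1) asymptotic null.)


Step 1: Combine all N = 11 observations and assign midranks.
sorted (value, group, rank): (8,G2,1), (9,G2,2), (15,G2,3), (18,G2,4.5), (18,G3,4.5), (19,G1,6), (21,G1,7), (22,G1,8.5), (22,G3,8.5), (25,G3,10), (27,G3,11)
Step 2: Sum ranks within each group.
R_1 = 21.5 (n_1 = 3)
R_2 = 10.5 (n_2 = 4)
R_3 = 34 (n_3 = 4)
Step 3: H = 12/(N(N+1)) * sum(R_i^2/n_i) - 3(N+1)
     = 12/(11*12) * (21.5^2/3 + 10.5^2/4 + 34^2/4) - 3*12
     = 0.090909 * 470.646 - 36
     = 6.785985.
Step 4: Ties present; correction factor C = 1 - 12/(11^3 - 11) = 0.990909. Corrected H = 6.785985 / 0.990909 = 6.848242.
Step 5: Under H0, H ~ chi^2(2); p-value = 0.032578.
Step 6: alpha = 0.1. reject H0.

H = 6.8482, df = 2, p = 0.032578, reject H0.


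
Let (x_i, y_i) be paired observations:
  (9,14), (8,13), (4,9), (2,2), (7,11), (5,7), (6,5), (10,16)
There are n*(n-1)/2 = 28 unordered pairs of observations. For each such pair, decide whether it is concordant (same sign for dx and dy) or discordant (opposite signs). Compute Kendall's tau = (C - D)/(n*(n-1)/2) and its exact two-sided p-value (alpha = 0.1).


Step 1: Enumerate the 28 unordered pairs (i,j) with i<j and classify each by sign(x_j-x_i) * sign(y_j-y_i).
  (1,2):dx=-1,dy=-1->C; (1,3):dx=-5,dy=-5->C; (1,4):dx=-7,dy=-12->C; (1,5):dx=-2,dy=-3->C
  (1,6):dx=-4,dy=-7->C; (1,7):dx=-3,dy=-9->C; (1,8):dx=+1,dy=+2->C; (2,3):dx=-4,dy=-4->C
  (2,4):dx=-6,dy=-11->C; (2,5):dx=-1,dy=-2->C; (2,6):dx=-3,dy=-6->C; (2,7):dx=-2,dy=-8->C
  (2,8):dx=+2,dy=+3->C; (3,4):dx=-2,dy=-7->C; (3,5):dx=+3,dy=+2->C; (3,6):dx=+1,dy=-2->D
  (3,7):dx=+2,dy=-4->D; (3,8):dx=+6,dy=+7->C; (4,5):dx=+5,dy=+9->C; (4,6):dx=+3,dy=+5->C
  (4,7):dx=+4,dy=+3->C; (4,8):dx=+8,dy=+14->C; (5,6):dx=-2,dy=-4->C; (5,7):dx=-1,dy=-6->C
  (5,8):dx=+3,dy=+5->C; (6,7):dx=+1,dy=-2->D; (6,8):dx=+5,dy=+9->C; (7,8):dx=+4,dy=+11->C
Step 2: C = 25, D = 3, total pairs = 28.
Step 3: tau = (C - D)/(n(n-1)/2) = (25 - 3)/28 = 0.785714.
Step 4: Exact two-sided p-value (enumerate n! = 40320 permutations of y under H0): p = 0.005506.
Step 5: alpha = 0.1. reject H0.

tau_b = 0.7857 (C=25, D=3), p = 0.005506, reject H0.


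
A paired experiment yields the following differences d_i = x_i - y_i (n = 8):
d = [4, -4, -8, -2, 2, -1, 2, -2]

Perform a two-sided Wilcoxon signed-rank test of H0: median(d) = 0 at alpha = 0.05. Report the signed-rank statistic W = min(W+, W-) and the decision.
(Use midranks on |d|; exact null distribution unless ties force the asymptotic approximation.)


Step 1: Drop any zero differences (none here) and take |d_i|.
|d| = [4, 4, 8, 2, 2, 1, 2, 2]
Step 2: Midrank |d_i| (ties get averaged ranks).
ranks: |4|->6.5, |4|->6.5, |8|->8, |2|->3.5, |2|->3.5, |1|->1, |2|->3.5, |2|->3.5
Step 3: Attach original signs; sum ranks with positive sign and with negative sign.
W+ = 6.5 + 3.5 + 3.5 = 13.5
W- = 6.5 + 8 + 3.5 + 1 + 3.5 = 22.5
(Check: W+ + W- = 36 should equal n(n+1)/2 = 36.)
Step 4: Test statistic W = min(W+, W-) = 13.5.
Step 5: Ties in |d|, so use the tie-corrected normal approximation.
        E[W] = n(n+1)/4 = 8*9/4 = 18.
        Tie groups: |d|=2 (t=4), |d|=4 (t=2); sum(t^3 - t) = 66.
        Var[W] = n(n+1)(2n+1)/24 - sum(t^3-t)/48 = 1224/24 - 66/48 = 49.625.
        z = (W - E[W]) / sqrt(Var[W]) = (13.5 - 18) / 7.0445 = -0.6388.
        Two-sided p = 2*Phi(z) = 0.522956.
Step 6: alpha = 0.05. fail to reject H0.

W+ = 13.5, W- = 22.5, W = min = 13.5, p = 0.522956, fail to reject H0.


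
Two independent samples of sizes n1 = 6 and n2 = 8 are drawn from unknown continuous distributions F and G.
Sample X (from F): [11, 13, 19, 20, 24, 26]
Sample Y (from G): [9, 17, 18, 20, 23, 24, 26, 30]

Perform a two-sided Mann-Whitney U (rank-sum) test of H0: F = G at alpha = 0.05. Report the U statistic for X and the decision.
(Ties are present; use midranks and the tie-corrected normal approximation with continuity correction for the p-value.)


Step 1: Combine and sort all 14 observations; assign midranks.
sorted (value, group): (9,Y), (11,X), (13,X), (17,Y), (18,Y), (19,X), (20,X), (20,Y), (23,Y), (24,X), (24,Y), (26,X), (26,Y), (30,Y)
ranks: 9->1, 11->2, 13->3, 17->4, 18->5, 19->6, 20->7.5, 20->7.5, 23->9, 24->10.5, 24->10.5, 26->12.5, 26->12.5, 30->14
Step 2: Rank sum for X: R1 = 2 + 3 + 6 + 7.5 + 10.5 + 12.5 = 41.5.
Step 3: U_X = R1 - n1(n1+1)/2 = 41.5 - 6*7/2 = 41.5 - 21 = 20.5.
       U_Y = n1*n2 - U_X = 48 - 20.5 = 27.5.
Step 4: Ties are present, so use the tie-corrected normal approximation (with continuity correction) for the p-value.
Step 5: p-value = 0.697586; compare to alpha = 0.05. fail to reject H0.

U_X = 20.5, p = 0.697586, fail to reject H0 at alpha = 0.05.


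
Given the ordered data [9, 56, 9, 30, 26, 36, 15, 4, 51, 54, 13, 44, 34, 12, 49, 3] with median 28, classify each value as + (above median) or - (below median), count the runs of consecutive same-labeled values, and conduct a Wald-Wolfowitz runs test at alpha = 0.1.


Step 1: Compute median = 28; label A = above, B = below.
Labels in order: BABABABBAABAABAB  (n_A = 8, n_B = 8)
Step 2: Count runs R = 13.
Step 3: Under H0 (random ordering), E[R] = 2*n_A*n_B/(n_A+n_B) + 1 = 2*8*8/16 + 1 = 9.0000.
        Var[R] = 2*n_A*n_B*(2*n_A*n_B - n_A - n_B) / ((n_A+n_B)^2 * (n_A+n_B-1)) = 14336/3840 = 3.7333.
        SD[R] = 1.9322.
Step 4: Continuity-corrected z = (R - 0.5 - E[R]) / SD[R] = (13 - 0.5 - 9.0000) / 1.9322 = 1.8114.
Step 5: Two-sided p-value via normal approximation = 2*(1 - Phi(|z|)) = 0.070076.
Step 6: alpha = 0.1. reject H0.

R = 13, z = 1.8114, p = 0.070076, reject H0.


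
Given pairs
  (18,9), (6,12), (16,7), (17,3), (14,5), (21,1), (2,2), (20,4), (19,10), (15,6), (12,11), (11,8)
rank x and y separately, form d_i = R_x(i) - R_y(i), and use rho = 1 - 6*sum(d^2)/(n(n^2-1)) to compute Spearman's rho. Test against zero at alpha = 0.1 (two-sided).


Step 1: Rank x and y separately (midranks; no ties here).
rank(x): 18->9, 6->2, 16->7, 17->8, 14->5, 21->12, 2->1, 20->11, 19->10, 15->6, 12->4, 11->3
rank(y): 9->9, 12->12, 7->7, 3->3, 5->5, 1->1, 2->2, 4->4, 10->10, 6->6, 11->11, 8->8
Step 2: d_i = R_x(i) - R_y(i); compute d_i^2.
  (9-9)^2=0, (2-12)^2=100, (7-7)^2=0, (8-3)^2=25, (5-5)^2=0, (12-1)^2=121, (1-2)^2=1, (11-4)^2=49, (10-10)^2=0, (6-6)^2=0, (4-11)^2=49, (3-8)^2=25
sum(d^2) = 370.
Step 3: rho = 1 - 6*370 / (12*(12^2 - 1)) = 1 - 2220/1716 = -0.293706.
Step 4: Under H0, t = rho * sqrt((n-2)/(1-rho^2)) = -0.9716 ~ t(10).
Step 5: Two-sided p-value from the t-distribution with 10 df = 0.354148.
Step 6: alpha = 0.1. fail to reject H0.

rho = -0.2937, p = 0.354148, fail to reject H0 at alpha = 0.1.
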